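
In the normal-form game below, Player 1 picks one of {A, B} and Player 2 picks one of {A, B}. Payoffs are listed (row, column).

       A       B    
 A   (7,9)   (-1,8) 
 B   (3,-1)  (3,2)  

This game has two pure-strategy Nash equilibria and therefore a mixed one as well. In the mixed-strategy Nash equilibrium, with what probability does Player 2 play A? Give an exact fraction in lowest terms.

1/2

Player 2's mix q on A must make Player 1 indifferent between A and B.
Player 1's payoff from A: 7q + (-1)(1−q). From B: 3q + 3(1−q).
Set equal: 4q = 4(1−q) → q = 4/8 = 1/2.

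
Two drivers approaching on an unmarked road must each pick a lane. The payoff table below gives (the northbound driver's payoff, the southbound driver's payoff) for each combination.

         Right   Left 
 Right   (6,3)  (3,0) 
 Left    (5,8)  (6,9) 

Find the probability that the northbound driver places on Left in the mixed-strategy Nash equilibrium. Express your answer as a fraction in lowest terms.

The northbound driver's mix p on Right must make the southbound driver indifferent between Right and Left.
The southbound driver's payoff from Right: 3p + 8(1−p). From Left: 0p + 9(1−p).
Set equal: 3p = 1(1−p) → p = 1/4.
Probability on Left is 1 − 1/4 = 3/4.

3/4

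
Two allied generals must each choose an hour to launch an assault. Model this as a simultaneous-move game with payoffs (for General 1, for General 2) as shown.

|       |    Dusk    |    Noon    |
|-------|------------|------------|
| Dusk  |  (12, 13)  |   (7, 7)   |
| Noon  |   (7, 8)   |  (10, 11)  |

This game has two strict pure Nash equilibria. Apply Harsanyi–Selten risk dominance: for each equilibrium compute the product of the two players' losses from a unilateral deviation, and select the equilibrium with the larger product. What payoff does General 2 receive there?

13

At both Dusk: General 1 loses 12 − 7 = 5 by deviating; General 2 loses 13 − 7 = 6. Product = 5·6 = 30.
At both Noon: General 1 loses 10 − 7 = 3 by deviating; General 2 loses 11 − 8 = 3. Product = 3·3 = 9.
30 > 9, so both Dusk is risk-dominant. General 2's payoff there is 13.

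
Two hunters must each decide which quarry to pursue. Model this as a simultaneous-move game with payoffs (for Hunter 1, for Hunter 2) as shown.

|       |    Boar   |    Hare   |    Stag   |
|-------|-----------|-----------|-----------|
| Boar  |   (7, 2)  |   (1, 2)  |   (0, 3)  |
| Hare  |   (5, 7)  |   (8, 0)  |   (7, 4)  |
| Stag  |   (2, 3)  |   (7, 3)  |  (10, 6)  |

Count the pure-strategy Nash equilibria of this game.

Both Stag: Hunter 1 gets 10 (best alternative 7); Hunter 2 gets 6 (best alternative 3). Neither deviates — NE.
Both Hare is not a NE: Hunter 2 would switch to Boar (7 > 0).
No other cell survives both best-response checks, so there is 1 pure NE.

1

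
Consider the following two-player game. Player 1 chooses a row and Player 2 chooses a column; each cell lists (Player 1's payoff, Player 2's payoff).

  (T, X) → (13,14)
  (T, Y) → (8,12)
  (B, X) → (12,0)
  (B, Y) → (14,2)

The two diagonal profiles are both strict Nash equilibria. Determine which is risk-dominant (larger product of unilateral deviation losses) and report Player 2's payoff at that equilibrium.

2

At (T, X): Player 1 loses 13 − 12 = 1 by deviating; Player 2 loses 14 − 12 = 2. Product = 1·2 = 2.
At (B, Y): Player 1 loses 14 − 8 = 6 by deviating; Player 2 loses 2 − 0 = 2. Product = 6·2 = 12.
12 > 2, so (B, Y) is risk-dominant. Player 2's payoff there is 2.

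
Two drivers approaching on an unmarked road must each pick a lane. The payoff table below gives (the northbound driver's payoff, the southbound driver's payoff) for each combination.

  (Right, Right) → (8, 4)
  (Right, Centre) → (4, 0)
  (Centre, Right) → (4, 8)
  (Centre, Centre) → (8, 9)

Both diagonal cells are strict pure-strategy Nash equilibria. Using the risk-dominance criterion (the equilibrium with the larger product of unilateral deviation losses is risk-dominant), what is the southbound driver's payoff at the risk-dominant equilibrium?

At both Right: the northbound driver loses 8 − 4 = 4 by deviating; the southbound driver loses 4 − 0 = 4. Product = 4·4 = 16.
At both Centre: the northbound driver loses 8 − 4 = 4 by deviating; the southbound driver loses 9 − 8 = 1. Product = 4·1 = 4.
16 > 4, so both Right is risk-dominant. The southbound driver's payoff there is 4.

4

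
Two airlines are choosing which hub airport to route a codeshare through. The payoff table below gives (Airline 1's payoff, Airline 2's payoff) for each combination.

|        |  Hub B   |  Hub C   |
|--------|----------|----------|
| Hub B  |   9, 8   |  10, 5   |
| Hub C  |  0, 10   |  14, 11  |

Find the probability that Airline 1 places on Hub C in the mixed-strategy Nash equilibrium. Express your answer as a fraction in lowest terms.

3/4

Airline 1's mix p on Hub B must make Airline 2 indifferent between Hub B and Hub C.
Airline 2's payoff from Hub B: 8p + 10(1−p). From Hub C: 5p + 11(1−p).
Set equal: 3p = 1(1−p) → p = 1/4.
Probability on Hub C is 1 − 1/4 = 3/4.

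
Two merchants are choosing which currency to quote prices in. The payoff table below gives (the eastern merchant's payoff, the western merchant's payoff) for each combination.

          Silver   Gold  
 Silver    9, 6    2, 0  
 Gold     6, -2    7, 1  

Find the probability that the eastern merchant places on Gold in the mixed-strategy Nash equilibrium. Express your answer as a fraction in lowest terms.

The eastern merchant's mix p on Silver must make the western merchant indifferent between Silver and Gold.
The western merchant's payoff from Silver: 6p + (-2)(1−p). From Gold: 0p + 1(1−p).
Set equal: 6p = 3(1−p) → p = 3/9 = 1/3.
Probability on Gold is 1 − 1/3 = 2/3.

2/3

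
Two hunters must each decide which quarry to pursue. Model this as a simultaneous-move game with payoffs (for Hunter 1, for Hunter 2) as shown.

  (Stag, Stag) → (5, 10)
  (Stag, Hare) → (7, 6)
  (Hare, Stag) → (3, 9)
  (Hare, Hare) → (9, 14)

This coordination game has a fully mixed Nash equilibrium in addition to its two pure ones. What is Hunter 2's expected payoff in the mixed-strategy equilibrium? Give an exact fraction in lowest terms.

86/9

Hunter 1 mixes with probability p on Stag, chosen so Hunter 2 is indifferent: 10p + 9(1−p) = 6p + 14(1−p) gives p = 5/9.
Hunter 2's expected payoff is 10·5/9 + 9·4/9 = 86/9.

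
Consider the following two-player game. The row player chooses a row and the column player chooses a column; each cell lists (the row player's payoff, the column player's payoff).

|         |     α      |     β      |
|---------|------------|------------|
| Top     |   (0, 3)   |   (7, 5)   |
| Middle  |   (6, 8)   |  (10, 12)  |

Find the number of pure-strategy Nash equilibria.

1

(Middle, β): the row player gets 10 (best alternative 7); the column player gets 12 (best alternative 8). Neither deviates — NE.
(Top, α) is not a NE: the row player would switch to Middle (6 > 0).
No other cell survives both best-response checks, so there is 1 pure NE.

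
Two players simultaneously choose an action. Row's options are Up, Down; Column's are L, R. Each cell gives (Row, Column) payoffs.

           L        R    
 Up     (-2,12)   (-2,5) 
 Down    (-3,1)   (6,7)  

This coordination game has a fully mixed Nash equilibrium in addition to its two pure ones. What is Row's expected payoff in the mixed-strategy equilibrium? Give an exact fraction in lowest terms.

-2

Column mixes with probability q on L, chosen so Row is indifferent: (-2)q + (-2)(1−q) = (-3)q + 6(1−q) gives q = 8/9.
Row's expected payoff (from either row, since indifferent) is (-2)·8/9 + (-2)·1/9 = -2.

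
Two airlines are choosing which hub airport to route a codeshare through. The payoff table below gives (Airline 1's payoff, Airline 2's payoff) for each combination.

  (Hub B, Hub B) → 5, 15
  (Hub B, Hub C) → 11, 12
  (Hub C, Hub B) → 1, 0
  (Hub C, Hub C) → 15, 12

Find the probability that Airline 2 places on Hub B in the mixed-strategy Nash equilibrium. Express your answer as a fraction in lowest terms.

1/2

Airline 2's mix q on Hub B must make Airline 1 indifferent between Hub B and Hub C.
Airline 1's payoff from Hub B: 5q + 11(1−q). From Hub C: 1q + 15(1−q).
Set equal: 4q = 4(1−q) → q = 4/8 = 1/2.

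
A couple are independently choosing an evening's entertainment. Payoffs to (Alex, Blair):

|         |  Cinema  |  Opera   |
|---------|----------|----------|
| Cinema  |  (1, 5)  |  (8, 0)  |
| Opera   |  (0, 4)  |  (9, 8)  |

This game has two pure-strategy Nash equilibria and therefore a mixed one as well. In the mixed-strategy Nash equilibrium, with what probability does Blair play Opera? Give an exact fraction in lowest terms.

1/2

Blair's mix q on Cinema must make Alex indifferent between Cinema and Opera.
Alex's payoff from Cinema: 1q + 8(1−q). From Opera: 0q + 9(1−q).
Set equal: 1q = 1(1−q) → q = 1/2.
Probability on Opera is 1 − 1/2 = 1/2.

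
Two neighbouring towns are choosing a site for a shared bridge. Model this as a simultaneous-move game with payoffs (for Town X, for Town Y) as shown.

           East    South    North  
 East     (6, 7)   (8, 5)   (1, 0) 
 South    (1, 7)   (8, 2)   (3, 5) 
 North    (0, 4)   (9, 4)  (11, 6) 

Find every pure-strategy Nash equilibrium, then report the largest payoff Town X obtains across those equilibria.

11

Both East is a pure NE (Town X: 6 ≥ 1; Town Y: 7 ≥ 5). Town X gets 6.
Both North is a pure NE (Town X: 11 ≥ 3; Town Y: 6 ≥ 4). Town X gets 11.
Every other cell has a profitable deviation for at least one player. Highest of {6, 11} is 11.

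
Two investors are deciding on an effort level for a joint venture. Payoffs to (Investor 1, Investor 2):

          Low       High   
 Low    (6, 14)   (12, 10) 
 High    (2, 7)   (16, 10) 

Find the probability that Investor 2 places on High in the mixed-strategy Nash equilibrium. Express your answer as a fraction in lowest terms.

1/2

Investor 2's mix q on Low must make Investor 1 indifferent between Low and High.
Investor 1's payoff from Low: 6q + 12(1−q). From High: 2q + 16(1−q).
Set equal: 4q = 4(1−q) → q = 4/8 = 1/2.
Probability on High is 1 − 1/2 = 1/2.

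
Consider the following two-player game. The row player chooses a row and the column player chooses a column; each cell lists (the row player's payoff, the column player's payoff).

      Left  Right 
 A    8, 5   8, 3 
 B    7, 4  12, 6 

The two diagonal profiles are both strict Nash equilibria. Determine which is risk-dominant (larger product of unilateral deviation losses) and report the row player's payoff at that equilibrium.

12

At (A, Left): the row player loses 8 − 7 = 1 by deviating; the column player loses 5 − 3 = 2. Product = 1·2 = 2.
At (B, Right): the row player loses 12 − 8 = 4 by deviating; the column player loses 6 − 4 = 2. Product = 4·2 = 8.
8 > 2, so (B, Right) is risk-dominant. The row player's payoff there is 12.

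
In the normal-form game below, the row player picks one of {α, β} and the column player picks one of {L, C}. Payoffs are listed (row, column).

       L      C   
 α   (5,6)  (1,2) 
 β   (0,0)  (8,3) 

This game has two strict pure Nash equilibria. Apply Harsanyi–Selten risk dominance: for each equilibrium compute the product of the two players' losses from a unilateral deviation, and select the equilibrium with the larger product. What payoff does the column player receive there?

3

At (α, L): the row player loses 5 − 0 = 5 by deviating; the column player loses 6 − 2 = 4. Product = 5·4 = 20.
At (β, C): the row player loses 8 − 1 = 7 by deviating; the column player loses 3 − 0 = 3. Product = 7·3 = 21.
21 > 20, so (β, C) is risk-dominant. The column player's payoff there is 3.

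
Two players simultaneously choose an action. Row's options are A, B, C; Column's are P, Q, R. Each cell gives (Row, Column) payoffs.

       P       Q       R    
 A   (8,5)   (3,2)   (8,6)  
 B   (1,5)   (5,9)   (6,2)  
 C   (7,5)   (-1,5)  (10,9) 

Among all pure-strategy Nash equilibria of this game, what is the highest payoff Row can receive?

(B, Q) is a pure NE (Row: 5 ≥ 3; Column: 9 ≥ 5). Row gets 5.
(C, R) is a pure NE (Row: 10 ≥ 8; Column: 9 ≥ 5). Row gets 10.
Every other cell has a profitable deviation for at least one player. Highest of {5, 10} is 10.

10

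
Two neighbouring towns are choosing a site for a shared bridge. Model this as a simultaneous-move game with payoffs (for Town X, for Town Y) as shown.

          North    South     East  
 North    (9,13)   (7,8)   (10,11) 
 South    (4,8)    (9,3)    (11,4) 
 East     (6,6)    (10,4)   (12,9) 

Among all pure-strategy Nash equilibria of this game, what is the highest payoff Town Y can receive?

Both North is a pure NE (Town X: 9 ≥ 6; Town Y: 13 ≥ 11). Town Y gets 13.
Both East is a pure NE (Town X: 12 ≥ 11; Town Y: 9 ≥ 6). Town Y gets 9.
Every other cell has a profitable deviation for at least one player. Highest of {13, 9} is 13.

13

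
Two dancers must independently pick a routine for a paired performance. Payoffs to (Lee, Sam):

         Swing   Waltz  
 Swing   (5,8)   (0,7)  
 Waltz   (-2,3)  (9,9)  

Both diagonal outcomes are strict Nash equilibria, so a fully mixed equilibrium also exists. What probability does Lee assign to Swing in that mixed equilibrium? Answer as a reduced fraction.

Lee's mix p on Swing must make Sam indifferent between Swing and Waltz.
Sam's payoff from Swing: 8p + 3(1−p). From Waltz: 7p + 9(1−p).
Set equal: 1p = 6(1−p) → p = 6/7.

6/7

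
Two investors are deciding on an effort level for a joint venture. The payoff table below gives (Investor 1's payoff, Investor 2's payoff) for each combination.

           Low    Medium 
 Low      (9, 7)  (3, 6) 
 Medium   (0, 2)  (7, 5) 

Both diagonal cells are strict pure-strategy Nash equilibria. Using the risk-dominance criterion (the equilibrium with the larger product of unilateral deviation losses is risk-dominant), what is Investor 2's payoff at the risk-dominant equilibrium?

5

At both Low: Investor 1 loses 9 − 0 = 9 by deviating; Investor 2 loses 7 − 6 = 1. Product = 9·1 = 9.
At both Medium: Investor 1 loses 7 − 3 = 4 by deviating; Investor 2 loses 5 − 2 = 3. Product = 4·3 = 12.
12 > 9, so both Medium is risk-dominant. Investor 2's payoff there is 5.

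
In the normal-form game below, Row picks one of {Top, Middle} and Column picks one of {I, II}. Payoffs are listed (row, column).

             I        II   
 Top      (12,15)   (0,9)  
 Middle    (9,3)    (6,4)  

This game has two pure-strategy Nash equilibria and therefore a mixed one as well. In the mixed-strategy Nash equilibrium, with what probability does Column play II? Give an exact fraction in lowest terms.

1/3

Column's mix q on I must make Row indifferent between Top and Middle.
Row's payoff from Top: 12q + 0(1−q). From Middle: 9q + 6(1−q).
Set equal: 3q = 6(1−q) → q = 6/9 = 2/3.
Probability on II is 1 − 2/3 = 1/3.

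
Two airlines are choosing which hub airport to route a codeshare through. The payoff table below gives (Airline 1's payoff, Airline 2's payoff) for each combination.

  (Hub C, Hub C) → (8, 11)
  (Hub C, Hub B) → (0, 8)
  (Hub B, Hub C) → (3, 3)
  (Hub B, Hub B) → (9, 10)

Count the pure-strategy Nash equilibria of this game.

2

Both Hub C: Airline 1 gets 8 (best alternative 3); Airline 2 gets 11 (best alternative 8). Neither deviates — NE.
Both Hub B: Airline 1 gets 9 (best alternative 0); Airline 2 gets 10 (best alternative 3). Neither deviates — NE.
(Hub C, Hub B) is not a NE: Airline 1 would switch to Hub B (9 > 0).
No other cell survives both best-response checks, so there are 2 pure NE.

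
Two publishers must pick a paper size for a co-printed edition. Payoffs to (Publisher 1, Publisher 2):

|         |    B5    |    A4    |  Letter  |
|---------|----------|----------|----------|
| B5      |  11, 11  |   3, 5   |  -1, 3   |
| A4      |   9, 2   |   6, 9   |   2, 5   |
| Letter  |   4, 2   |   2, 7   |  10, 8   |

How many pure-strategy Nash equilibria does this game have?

Both B5: Publisher 1 gets 11 (best alternative 9); Publisher 2 gets 11 (best alternative 5). Neither deviates — NE.
Both A4: Publisher 1 gets 6 (best alternative 3); Publisher 2 gets 9 (best alternative 5). Neither deviates — NE.
Both Letter: Publisher 1 gets 10 (best alternative 2); Publisher 2 gets 8 (best alternative 7). Neither deviates — NE.
(Letter, A4) is not a NE: Publisher 1 would switch to A4 (6 > 2).
No other cell survives both best-response checks, so there are 3 pure NE.

3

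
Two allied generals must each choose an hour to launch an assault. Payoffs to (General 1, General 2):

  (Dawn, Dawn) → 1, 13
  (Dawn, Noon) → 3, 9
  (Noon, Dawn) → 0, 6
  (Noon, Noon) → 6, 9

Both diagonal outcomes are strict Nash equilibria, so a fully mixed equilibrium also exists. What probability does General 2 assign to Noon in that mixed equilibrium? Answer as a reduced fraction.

General 2's mix q on Dawn must make General 1 indifferent between Dawn and Noon.
General 1's payoff from Dawn: 1q + 3(1−q). From Noon: 0q + 6(1−q).
Set equal: 1q = 3(1−q) → q = 3/4.
Probability on Noon is 1 − 3/4 = 1/4.

1/4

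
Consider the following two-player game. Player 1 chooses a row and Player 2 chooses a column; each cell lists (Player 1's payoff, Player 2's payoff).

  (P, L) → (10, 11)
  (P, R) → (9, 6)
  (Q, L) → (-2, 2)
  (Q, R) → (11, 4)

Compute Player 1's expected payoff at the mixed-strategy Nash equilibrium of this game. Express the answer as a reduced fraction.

Player 2 mixes with probability q on L, chosen so Player 1 is indifferent: 10q + 9(1−q) = (-2)q + 11(1−q) gives q = 1/7.
Player 1's expected payoff (from either row, since indifferent) is 10·1/7 + 9·6/7 = 64/7.

64/7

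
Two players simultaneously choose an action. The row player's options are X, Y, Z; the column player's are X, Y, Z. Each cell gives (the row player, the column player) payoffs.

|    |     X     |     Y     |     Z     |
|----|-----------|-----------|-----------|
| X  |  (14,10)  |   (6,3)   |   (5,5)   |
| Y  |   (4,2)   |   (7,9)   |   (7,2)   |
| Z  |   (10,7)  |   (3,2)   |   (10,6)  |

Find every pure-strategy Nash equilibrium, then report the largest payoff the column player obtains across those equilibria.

Both X is a pure NE (the row player: 14 ≥ 10; the column player: 10 ≥ 5). The column player gets 10.
Both Y is a pure NE (the row player: 7 ≥ 6; the column player: 9 ≥ 2). The column player gets 9.
Every other cell has a profitable deviation for at least one player. Highest of {10, 9} is 10.

10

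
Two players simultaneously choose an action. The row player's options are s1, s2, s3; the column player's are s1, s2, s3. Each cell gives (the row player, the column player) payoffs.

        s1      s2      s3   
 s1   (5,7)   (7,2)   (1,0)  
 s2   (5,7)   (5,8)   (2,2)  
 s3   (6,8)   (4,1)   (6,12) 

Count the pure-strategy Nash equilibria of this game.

Both s3: the row player gets 6 (best alternative 2); the column player gets 12 (best alternative 8). Neither deviates — NE.
Both s2 is not a NE: the row player would switch to s1 (7 > 5).
No other cell survives both best-response checks, so there is 1 pure NE.

1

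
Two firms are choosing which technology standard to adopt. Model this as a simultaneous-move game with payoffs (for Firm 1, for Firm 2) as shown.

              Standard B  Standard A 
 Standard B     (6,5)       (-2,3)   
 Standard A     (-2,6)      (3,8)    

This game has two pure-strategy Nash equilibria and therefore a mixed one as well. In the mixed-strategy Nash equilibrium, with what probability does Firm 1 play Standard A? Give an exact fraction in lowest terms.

1/2

Firm 1's mix p on Standard B must make Firm 2 indifferent between Standard B and Standard A.
Firm 2's payoff from Standard B: 5p + 6(1−p). From Standard A: 3p + 8(1−p).
Set equal: 2p = 2(1−p) → p = 2/4 = 1/2.
Probability on Standard A is 1 − 1/2 = 1/2.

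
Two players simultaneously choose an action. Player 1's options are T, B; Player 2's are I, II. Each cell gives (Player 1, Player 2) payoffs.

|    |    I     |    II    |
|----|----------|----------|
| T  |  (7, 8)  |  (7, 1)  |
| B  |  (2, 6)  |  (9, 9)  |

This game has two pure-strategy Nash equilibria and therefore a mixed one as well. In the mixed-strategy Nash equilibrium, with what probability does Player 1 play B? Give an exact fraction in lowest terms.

Player 1's mix p on T must make Player 2 indifferent between I and II.
Player 2's payoff from I: 8p + 6(1−p). From II: 1p + 9(1−p).
Set equal: 7p = 3(1−p) → p = 3/10.
Probability on B is 1 − 3/10 = 7/10.

7/10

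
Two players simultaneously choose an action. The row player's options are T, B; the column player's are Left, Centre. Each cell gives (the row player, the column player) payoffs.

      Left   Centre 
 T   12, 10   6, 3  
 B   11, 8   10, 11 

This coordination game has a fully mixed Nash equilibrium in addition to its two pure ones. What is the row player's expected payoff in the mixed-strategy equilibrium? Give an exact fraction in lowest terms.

The column player mixes with probability q on Left, chosen so the row player is indifferent: 12q + 6(1−q) = 11q + 10(1−q) gives q = 4/5.
The row player's expected payoff (from either row, since indifferent) is 12·4/5 + 6·1/5 = 54/5.

54/5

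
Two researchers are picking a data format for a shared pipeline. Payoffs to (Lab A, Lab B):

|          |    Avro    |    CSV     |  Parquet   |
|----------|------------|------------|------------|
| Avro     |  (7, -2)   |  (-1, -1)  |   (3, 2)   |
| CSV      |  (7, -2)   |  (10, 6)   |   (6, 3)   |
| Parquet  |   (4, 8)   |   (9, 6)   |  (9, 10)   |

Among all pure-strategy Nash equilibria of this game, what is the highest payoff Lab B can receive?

Both CSV is a pure NE (Lab A: 10 ≥ 9; Lab B: 6 ≥ 3). Lab B gets 6.
Both Parquet is a pure NE (Lab A: 9 ≥ 6; Lab B: 10 ≥ 8). Lab B gets 10.
Every other cell has a profitable deviation for at least one player. Highest of {6, 10} is 10.

10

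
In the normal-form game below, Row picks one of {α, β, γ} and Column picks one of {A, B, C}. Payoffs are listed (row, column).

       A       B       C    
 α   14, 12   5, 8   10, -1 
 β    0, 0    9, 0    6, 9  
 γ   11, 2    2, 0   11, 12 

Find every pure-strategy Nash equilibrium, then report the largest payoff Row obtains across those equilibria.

14

(α, A) is a pure NE (Row: 14 ≥ 11; Column: 12 ≥ 8). Row gets 14.
(γ, C) is a pure NE (Row: 11 ≥ 10; Column: 12 ≥ 2). Row gets 11.
Every other cell has a profitable deviation for at least one player. Highest of {14, 11} is 14.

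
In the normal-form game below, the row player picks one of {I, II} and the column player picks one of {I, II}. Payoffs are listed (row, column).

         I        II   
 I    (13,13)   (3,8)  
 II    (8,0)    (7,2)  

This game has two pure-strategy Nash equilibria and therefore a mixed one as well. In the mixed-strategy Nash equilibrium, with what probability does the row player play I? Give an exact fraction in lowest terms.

2/7

The row player's mix p on I must make the column player indifferent between I and II.
The column player's payoff from I: 13p + 0(1−p). From II: 8p + 2(1−p).
Set equal: 5p = 2(1−p) → p = 2/7.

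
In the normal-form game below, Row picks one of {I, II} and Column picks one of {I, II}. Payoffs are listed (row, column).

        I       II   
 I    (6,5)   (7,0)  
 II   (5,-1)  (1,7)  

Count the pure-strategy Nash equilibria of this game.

Both I: Row gets 6 (best alternative 5); Column gets 5 (best alternative 0). Neither deviates — NE.
Both II is not a NE: Row would switch to I (7 > 1).
No other cell survives both best-response checks, so there is 1 pure NE.

1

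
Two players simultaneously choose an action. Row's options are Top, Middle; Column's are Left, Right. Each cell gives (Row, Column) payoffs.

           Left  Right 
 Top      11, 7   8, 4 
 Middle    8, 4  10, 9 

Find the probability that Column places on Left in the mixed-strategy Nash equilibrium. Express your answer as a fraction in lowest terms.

Column's mix q on Left must make Row indifferent between Top and Middle.
Row's payoff from Top: 11q + 8(1−q). From Middle: 8q + 10(1−q).
Set equal: 3q = 2(1−q) → q = 2/5.

2/5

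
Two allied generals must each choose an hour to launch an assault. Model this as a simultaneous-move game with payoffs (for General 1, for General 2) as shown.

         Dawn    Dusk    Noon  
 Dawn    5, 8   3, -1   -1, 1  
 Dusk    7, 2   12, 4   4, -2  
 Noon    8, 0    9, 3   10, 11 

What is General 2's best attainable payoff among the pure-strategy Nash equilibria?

11

Both Dusk is a pure NE (General 1: 12 ≥ 9; General 2: 4 ≥ 2). General 2 gets 4.
Both Noon is a pure NE (General 1: 10 ≥ 4; General 2: 11 ≥ 3). General 2 gets 11.
Every other cell has a profitable deviation for at least one player. Highest of {4, 11} is 11.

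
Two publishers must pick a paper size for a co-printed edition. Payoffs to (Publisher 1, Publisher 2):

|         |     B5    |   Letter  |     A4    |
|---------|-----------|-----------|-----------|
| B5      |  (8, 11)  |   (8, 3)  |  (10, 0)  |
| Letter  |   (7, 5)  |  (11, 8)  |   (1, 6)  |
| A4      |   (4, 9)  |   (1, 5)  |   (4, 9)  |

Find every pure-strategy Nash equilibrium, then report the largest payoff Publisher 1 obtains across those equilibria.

Both B5 is a pure NE (Publisher 1: 8 ≥ 7; Publisher 2: 11 ≥ 3). Publisher 1 gets 8.
Both Letter is a pure NE (Publisher 1: 11 ≥ 8; Publisher 2: 8 ≥ 6). Publisher 1 gets 11.
Every other cell has a profitable deviation for at least one player. Highest of {8, 11} is 11.

11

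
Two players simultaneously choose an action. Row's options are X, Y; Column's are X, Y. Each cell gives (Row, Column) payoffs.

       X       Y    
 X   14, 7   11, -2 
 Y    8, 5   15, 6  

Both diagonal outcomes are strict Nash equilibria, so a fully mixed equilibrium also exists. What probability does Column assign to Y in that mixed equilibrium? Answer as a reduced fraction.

3/5

Column's mix q on X must make Row indifferent between X and Y.
Row's payoff from X: 14q + 11(1−q). From Y: 8q + 15(1−q).
Set equal: 6q = 4(1−q) → q = 4/10 = 2/5.
Probability on Y is 1 − 2/5 = 3/5.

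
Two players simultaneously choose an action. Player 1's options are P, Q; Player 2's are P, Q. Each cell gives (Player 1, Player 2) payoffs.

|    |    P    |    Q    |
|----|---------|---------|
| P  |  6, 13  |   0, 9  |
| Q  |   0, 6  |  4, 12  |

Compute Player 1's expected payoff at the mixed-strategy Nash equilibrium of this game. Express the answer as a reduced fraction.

Player 2 mixes with probability q on P, chosen so Player 1 is indifferent: 6q + 0(1−q) = 0q + 4(1−q) gives q = 2/5.
Player 1's expected payoff (from either row, since indifferent) is 6·2/5 + 0·3/5 = 12/5.

12/5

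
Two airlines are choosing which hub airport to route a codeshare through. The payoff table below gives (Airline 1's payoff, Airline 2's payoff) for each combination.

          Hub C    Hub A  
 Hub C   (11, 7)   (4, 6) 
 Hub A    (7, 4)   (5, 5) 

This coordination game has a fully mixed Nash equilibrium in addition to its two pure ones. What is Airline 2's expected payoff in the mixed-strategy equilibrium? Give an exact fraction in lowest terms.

11/2

Airline 1 mixes with probability p on Hub C, chosen so Airline 2 is indifferent: 7p + 4(1−p) = 6p + 5(1−p) gives p = 1/2.
Airline 2's expected payoff is 7·1/2 + 4·1/2 = 11/2.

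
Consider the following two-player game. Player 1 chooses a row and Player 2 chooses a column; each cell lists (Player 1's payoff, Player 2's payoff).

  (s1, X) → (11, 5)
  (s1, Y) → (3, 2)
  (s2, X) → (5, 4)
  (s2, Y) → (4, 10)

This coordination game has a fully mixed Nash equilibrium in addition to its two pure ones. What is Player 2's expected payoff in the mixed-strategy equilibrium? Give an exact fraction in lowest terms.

Player 1 mixes with probability p on s1, chosen so Player 2 is indifferent: 5p + 4(1−p) = 2p + 10(1−p) gives p = 2/3.
Player 2's expected payoff is 5·2/3 + 4·1/3 = 14/3.

14/3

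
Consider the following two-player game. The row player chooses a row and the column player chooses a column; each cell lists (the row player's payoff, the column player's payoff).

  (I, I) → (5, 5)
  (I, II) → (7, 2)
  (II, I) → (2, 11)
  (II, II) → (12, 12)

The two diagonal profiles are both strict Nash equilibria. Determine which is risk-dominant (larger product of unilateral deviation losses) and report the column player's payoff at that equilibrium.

5

At both I: the row player loses 5 − 2 = 3 by deviating; the column player loses 5 − 2 = 3. Product = 3·3 = 9.
At both II: the row player loses 12 − 7 = 5 by deviating; the column player loses 12 − 11 = 1. Product = 5·1 = 5.
9 > 5, so both I is risk-dominant. The column player's payoff there is 5.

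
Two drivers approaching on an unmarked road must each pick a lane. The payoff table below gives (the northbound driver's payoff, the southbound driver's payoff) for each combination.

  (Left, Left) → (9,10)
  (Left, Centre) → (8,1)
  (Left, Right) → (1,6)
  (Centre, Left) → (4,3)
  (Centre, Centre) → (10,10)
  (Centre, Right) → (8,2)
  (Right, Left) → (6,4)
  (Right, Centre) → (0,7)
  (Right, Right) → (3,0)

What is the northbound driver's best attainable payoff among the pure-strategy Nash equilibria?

10

Both Left is a pure NE (the northbound driver: 9 ≥ 6; the southbound driver: 10 ≥ 6). The northbound driver gets 9.
Both Centre is a pure NE (the northbound driver: 10 ≥ 8; the southbound driver: 10 ≥ 3). The northbound driver gets 10.
Every other cell has a profitable deviation for at least one player. Highest of {9, 10} is 10.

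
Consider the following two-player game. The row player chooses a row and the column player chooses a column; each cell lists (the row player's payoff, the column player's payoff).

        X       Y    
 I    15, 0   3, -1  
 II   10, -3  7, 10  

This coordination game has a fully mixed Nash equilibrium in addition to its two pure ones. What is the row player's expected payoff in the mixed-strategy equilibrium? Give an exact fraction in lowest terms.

25/3

The column player mixes with probability q on X, chosen so the row player is indifferent: 15q + 3(1−q) = 10q + 7(1−q) gives q = 4/9.
The row player's expected payoff (from either row, since indifferent) is 15·4/9 + 3·5/9 = 25/3.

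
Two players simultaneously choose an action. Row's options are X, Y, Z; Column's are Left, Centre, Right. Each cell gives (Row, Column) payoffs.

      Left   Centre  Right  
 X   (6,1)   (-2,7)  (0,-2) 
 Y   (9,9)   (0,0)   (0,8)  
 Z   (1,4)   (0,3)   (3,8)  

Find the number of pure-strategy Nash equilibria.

(Y, Left): Row gets 9 (best alternative 6); Column gets 9 (best alternative 8). Neither deviates — NE.
(Z, Right): Row gets 3 (best alternative 0); Column gets 8 (best alternative 4). Neither deviates — NE.
(Y, Centre) is not a NE: Column would switch to Left (9 > 0).
No other cell survives both best-response checks, so there are 2 pure NE.

2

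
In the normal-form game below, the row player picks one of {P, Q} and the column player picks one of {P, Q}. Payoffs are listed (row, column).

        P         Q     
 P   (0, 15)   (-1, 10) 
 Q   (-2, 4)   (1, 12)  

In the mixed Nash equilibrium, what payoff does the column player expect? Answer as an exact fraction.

The row player mixes with probability p on P, chosen so the column player is indifferent: 15p + 4(1−p) = 10p + 12(1−p) gives p = 8/13.
The column player's expected payoff is 15·8/13 + 4·5/13 = 140/13.

140/13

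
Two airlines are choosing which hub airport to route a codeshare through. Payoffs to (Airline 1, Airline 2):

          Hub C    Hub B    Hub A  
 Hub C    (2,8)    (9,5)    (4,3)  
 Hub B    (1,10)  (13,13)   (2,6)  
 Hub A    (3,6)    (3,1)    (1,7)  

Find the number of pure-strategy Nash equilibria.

1

Both Hub B: Airline 1 gets 13 (best alternative 9); Airline 2 gets 13 (best alternative 10). Neither deviates — NE.
Both Hub C is not a NE: Airline 1 would switch to Hub A (3 > 2).
No other cell survives both best-response checks, so there is 1 pure NE.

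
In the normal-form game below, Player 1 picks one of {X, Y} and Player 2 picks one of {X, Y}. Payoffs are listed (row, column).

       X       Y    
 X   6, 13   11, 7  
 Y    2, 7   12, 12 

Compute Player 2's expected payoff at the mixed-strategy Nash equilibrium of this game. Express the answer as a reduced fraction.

107/11

Player 1 mixes with probability p on X, chosen so Player 2 is indifferent: 13p + 7(1−p) = 7p + 12(1−p) gives p = 5/11.
Player 2's expected payoff is 13·5/11 + 7·6/11 = 107/11.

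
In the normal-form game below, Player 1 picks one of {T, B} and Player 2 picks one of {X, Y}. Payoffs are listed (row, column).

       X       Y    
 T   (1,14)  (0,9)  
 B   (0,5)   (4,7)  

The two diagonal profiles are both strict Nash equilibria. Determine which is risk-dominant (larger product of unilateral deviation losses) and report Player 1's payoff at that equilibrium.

At (T, X): Player 1 loses 1 − 0 = 1 by deviating; Player 2 loses 14 − 9 = 5. Product = 1·5 = 5.
At (B, Y): Player 1 loses 4 − 0 = 4 by deviating; Player 2 loses 7 − 5 = 2. Product = 4·2 = 8.
8 > 5, so (B, Y) is risk-dominant. Player 1's payoff there is 4.

4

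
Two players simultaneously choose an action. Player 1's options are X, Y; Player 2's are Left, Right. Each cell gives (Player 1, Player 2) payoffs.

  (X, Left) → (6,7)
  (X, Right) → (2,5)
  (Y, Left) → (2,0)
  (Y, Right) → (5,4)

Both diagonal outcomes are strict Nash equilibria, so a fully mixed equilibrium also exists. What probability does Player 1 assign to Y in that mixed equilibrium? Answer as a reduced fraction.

Player 1's mix p on X must make Player 2 indifferent between Left and Right.
Player 2's payoff from Left: 7p + 0(1−p). From Right: 5p + 4(1−p).
Set equal: 2p = 4(1−p) → p = 4/6 = 2/3.
Probability on Y is 1 − 2/3 = 1/3.

1/3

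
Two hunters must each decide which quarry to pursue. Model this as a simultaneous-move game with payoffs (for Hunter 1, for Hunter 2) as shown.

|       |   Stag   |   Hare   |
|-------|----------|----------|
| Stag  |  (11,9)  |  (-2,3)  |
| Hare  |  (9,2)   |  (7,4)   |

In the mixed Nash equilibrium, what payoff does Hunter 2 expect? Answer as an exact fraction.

15/4

Hunter 1 mixes with probability p on Stag, chosen so Hunter 2 is indifferent: 9p + 2(1−p) = 3p + 4(1−p) gives p = 1/4.
Hunter 2's expected payoff is 9·1/4 + 2·3/4 = 15/4.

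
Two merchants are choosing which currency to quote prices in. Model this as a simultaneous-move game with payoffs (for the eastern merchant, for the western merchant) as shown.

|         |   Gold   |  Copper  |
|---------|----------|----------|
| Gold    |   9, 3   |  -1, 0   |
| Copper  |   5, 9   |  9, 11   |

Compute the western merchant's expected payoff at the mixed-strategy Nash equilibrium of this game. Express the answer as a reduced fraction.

The eastern merchant mixes with probability p on Gold, chosen so the western merchant is indifferent: 3p + 9(1−p) = 0p + 11(1−p) gives p = 2/5.
The western merchant's expected payoff is 3·2/5 + 9·3/5 = 33/5.

33/5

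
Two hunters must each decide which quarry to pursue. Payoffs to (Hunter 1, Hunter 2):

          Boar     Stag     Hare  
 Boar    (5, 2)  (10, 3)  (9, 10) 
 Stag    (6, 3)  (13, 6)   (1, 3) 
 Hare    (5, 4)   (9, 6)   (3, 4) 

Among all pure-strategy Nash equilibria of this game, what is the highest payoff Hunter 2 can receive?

10

(Boar, Hare) is a pure NE (Hunter 1: 9 ≥ 3; Hunter 2: 10 ≥ 3). Hunter 2 gets 10.
Both Stag is a pure NE (Hunter 1: 13 ≥ 10; Hunter 2: 6 ≥ 3). Hunter 2 gets 6.
Every other cell has a profitable deviation for at least one player. Highest of {10, 6} is 10.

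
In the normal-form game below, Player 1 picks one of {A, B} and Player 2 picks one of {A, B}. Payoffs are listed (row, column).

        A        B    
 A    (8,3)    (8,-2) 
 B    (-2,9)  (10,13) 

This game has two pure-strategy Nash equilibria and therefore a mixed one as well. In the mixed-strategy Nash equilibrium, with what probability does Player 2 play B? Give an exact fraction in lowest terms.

5/6

Player 2's mix q on A must make Player 1 indifferent between A and B.
Player 1's payoff from A: 8q + 8(1−q). From B: (-2)q + 10(1−q).
Set equal: 10q = 2(1−q) → q = 2/12 = 1/6.
Probability on B is 1 − 1/6 = 5/6.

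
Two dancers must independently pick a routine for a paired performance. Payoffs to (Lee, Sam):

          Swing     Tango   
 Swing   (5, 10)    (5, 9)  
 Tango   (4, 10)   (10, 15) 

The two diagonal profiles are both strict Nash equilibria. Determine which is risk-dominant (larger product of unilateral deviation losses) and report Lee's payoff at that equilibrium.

At both Swing: Lee loses 5 − 4 = 1 by deviating; Sam loses 10 − 9 = 1. Product = 1·1 = 1.
At both Tango: Lee loses 10 − 5 = 5 by deviating; Sam loses 15 − 10 = 5. Product = 5·5 = 25.
25 > 1, so both Tango is risk-dominant. Lee's payoff there is 10.

10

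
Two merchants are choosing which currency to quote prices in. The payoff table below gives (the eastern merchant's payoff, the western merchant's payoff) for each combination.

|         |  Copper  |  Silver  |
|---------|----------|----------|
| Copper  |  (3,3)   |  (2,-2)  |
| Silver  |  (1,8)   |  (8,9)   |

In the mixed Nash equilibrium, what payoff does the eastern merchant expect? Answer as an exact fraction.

The western merchant mixes with probability q on Copper, chosen so the eastern merchant is indifferent: 3q + 2(1−q) = 1q + 8(1−q) gives q = 3/4.
The eastern merchant's expected payoff (from either row, since indifferent) is 3·3/4 + 2·1/4 = 11/4.

11/4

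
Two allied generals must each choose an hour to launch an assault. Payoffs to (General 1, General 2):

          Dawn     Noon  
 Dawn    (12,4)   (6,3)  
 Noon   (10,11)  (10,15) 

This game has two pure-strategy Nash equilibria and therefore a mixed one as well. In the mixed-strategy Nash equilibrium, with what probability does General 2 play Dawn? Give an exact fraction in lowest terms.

2/3

General 2's mix q on Dawn must make General 1 indifferent between Dawn and Noon.
General 1's payoff from Dawn: 12q + 6(1−q). From Noon: 10q + 10(1−q).
Set equal: 2q = 4(1−q) → q = 4/6 = 2/3.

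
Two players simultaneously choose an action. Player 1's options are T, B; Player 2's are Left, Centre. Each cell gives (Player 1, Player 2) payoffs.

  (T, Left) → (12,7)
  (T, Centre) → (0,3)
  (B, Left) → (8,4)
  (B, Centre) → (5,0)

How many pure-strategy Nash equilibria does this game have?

(T, Left): Player 1 gets 12 (best alternative 8); Player 2 gets 7 (best alternative 3). Neither deviates — NE.
(B, Centre) is not a NE: Player 2 would switch to Left (4 > 0).
No other cell survives both best-response checks, so there is 1 pure NE.

1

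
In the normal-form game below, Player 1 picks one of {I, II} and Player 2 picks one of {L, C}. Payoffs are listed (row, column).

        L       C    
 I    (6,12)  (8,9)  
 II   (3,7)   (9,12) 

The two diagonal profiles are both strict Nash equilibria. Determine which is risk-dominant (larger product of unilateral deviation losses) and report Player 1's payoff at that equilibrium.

6

At (I, L): Player 1 loses 6 − 3 = 3 by deviating; Player 2 loses 12 − 9 = 3. Product = 3·3 = 9.
At (II, C): Player 1 loses 9 − 8 = 1 by deviating; Player 2 loses 12 − 7 = 5. Product = 1·5 = 5.
9 > 5, so (I, L) is risk-dominant. Player 1's payoff there is 6.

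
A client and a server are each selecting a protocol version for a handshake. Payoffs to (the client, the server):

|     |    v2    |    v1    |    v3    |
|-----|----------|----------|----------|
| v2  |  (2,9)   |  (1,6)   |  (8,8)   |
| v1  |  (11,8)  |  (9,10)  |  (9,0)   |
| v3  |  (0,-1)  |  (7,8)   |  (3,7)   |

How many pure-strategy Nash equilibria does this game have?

1

Both v1: the client gets 9 (best alternative 7); the server gets 10 (best alternative 8). Neither deviates — NE.
Both v2 is not a NE: the client would switch to v1 (11 > 2).
No other cell survives both best-response checks, so there is 1 pure NE.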